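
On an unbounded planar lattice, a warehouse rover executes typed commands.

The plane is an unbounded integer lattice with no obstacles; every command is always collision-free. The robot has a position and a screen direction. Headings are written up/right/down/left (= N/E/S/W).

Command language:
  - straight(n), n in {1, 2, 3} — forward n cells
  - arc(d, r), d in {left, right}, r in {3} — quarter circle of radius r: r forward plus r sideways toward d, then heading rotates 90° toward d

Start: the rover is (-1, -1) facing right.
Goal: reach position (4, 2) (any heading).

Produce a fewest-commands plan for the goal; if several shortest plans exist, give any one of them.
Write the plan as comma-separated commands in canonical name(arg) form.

straight(2), arc(left, 3)

start: (-1, -1) facing right
step 1 (straight(2)): (1, -1) facing right
step 2 (arc(left, 3)): (4, 2) facing up
shorter routes all fall short; 2 is best.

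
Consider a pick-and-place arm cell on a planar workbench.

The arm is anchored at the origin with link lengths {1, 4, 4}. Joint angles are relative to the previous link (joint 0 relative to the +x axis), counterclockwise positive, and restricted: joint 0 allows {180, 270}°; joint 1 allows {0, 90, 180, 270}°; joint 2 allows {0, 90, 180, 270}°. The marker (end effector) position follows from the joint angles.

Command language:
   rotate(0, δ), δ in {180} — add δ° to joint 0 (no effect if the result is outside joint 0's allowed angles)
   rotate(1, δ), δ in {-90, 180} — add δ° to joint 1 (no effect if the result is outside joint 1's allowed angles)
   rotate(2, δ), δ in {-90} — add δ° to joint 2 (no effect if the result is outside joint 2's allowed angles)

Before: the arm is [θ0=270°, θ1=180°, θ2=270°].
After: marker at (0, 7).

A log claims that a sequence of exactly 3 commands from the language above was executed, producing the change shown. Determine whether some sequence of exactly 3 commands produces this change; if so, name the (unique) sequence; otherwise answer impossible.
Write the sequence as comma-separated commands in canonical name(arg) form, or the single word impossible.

rotate(2, -90), rotate(2, -90), rotate(2, -90)

t0: [θ0=270°, θ1=180°, θ2=270°]
[1] after rotate(2, -90): [θ0=270°, θ1=180°, θ2=180°]
[2] after rotate(2, -90): [θ0=270°, θ1=180°, θ2=90°]
[3] after rotate(2, -90): [θ0=270°, θ1=180°, θ2=0°]
no rival 3-sequence matches.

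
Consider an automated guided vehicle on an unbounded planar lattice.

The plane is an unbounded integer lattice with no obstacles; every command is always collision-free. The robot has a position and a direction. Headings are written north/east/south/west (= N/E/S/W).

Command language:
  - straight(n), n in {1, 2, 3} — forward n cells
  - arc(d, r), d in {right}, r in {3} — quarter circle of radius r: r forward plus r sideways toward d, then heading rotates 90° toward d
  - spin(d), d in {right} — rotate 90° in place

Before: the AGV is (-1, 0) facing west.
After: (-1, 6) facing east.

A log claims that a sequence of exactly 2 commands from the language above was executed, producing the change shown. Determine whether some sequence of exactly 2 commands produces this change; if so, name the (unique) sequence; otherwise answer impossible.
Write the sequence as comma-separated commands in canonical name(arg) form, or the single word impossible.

arc(right, 3), arc(right, 3)

key: cell and facing (now E) both changed — the 2 commands mix motion and turning
initial: (-1, 0) facing west
t=1 arc(right, 3) ⇒ (-4, 3) facing north
t=2 arc(right, 3) ⇒ (-1, 6) facing east
uniquely the one of 25 2-step routes that fits.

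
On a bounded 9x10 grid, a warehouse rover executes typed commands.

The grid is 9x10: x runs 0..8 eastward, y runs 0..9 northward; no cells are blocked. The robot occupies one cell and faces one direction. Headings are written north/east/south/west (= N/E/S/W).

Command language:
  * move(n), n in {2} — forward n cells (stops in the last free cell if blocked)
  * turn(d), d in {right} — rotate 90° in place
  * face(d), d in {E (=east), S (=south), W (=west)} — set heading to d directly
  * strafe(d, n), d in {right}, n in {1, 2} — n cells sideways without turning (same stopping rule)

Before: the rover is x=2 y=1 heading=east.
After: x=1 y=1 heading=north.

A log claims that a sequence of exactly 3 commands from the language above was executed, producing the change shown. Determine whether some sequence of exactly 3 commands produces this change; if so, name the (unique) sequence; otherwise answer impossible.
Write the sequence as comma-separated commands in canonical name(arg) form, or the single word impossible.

all 343 sequences checked — none match.

impossible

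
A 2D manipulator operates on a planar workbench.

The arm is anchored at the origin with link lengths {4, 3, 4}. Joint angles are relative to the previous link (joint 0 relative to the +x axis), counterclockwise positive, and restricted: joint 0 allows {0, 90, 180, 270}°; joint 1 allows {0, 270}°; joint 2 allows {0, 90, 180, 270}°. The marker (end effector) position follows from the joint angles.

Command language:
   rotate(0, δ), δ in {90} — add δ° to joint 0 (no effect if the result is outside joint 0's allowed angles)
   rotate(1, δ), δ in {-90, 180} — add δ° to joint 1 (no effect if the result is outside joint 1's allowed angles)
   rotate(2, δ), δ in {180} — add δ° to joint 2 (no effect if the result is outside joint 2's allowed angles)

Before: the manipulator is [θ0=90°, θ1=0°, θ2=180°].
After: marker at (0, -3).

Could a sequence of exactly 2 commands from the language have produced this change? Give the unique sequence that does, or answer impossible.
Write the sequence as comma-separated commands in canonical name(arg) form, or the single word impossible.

rotate(0, 90), rotate(0, 90)

initial: [θ0=90°, θ1=0°, θ2=180°]
1. rotate(0, 90) → [θ0=180°, θ1=0°, θ2=180°]
2. rotate(0, 90) → [θ0=270°, θ1=0°, θ2=180°]
no rival 2-sequence matches.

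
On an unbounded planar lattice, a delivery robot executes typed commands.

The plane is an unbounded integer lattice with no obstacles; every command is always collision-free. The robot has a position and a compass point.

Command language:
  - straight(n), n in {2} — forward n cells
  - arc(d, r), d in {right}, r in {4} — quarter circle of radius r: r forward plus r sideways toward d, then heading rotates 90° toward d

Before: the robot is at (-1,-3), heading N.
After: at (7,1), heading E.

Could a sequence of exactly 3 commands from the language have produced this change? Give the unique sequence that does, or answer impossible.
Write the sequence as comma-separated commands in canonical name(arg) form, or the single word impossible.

key: running straight(2) before arc(right, 4) would end elsewhere — order is forced
from: at (-1,-3), heading N
step 1 (arc(right, 4)): at (3,1), heading E
step 2 (straight(2)): at (5,1), heading E
step 3 (straight(2)): at (7,1), heading E
uniquely the one of 8 3-step routes that fits.

arc(right, 4), straight(2), straight(2)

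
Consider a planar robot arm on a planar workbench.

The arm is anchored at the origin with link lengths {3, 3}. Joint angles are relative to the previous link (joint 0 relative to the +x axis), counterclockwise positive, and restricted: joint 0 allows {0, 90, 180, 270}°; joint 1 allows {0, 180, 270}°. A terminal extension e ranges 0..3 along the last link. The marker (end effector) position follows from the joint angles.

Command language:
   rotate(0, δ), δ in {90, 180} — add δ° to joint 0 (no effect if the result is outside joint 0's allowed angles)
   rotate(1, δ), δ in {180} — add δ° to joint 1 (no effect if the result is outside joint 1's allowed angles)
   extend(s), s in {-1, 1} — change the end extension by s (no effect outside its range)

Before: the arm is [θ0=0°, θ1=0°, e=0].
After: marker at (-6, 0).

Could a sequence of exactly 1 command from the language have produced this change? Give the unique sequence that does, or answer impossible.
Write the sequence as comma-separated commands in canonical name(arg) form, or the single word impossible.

rotate(0, 180)

t0: [θ0=0°, θ1=0°, e=0]
t=1 rotate(0, 180) ⇒ [θ0=180°, θ1=0°, e=0]
no rival 1-sequence matches.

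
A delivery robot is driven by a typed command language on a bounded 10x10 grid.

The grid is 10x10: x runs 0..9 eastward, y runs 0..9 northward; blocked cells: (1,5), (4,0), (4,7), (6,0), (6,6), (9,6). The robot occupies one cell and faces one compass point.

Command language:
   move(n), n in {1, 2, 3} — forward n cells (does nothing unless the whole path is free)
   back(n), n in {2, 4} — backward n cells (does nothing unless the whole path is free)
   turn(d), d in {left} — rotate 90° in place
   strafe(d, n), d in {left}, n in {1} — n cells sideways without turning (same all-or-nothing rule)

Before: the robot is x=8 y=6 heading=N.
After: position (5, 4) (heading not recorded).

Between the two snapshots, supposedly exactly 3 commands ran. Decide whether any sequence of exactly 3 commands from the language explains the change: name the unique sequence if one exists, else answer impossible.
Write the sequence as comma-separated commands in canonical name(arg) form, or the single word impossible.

back(2), turn(left), move(3)

key: running move(3) before back(2) would end elsewhere — order is forced
from: x=8 y=6 heading=N
t=1 back(2) ⇒ x=8 y=4 heading=N
t=2 turn(left) ⇒ x=8 y=4 heading=W
t=3 move(3) ⇒ x=5 y=4 heading=W
no rival 3-sequence matches.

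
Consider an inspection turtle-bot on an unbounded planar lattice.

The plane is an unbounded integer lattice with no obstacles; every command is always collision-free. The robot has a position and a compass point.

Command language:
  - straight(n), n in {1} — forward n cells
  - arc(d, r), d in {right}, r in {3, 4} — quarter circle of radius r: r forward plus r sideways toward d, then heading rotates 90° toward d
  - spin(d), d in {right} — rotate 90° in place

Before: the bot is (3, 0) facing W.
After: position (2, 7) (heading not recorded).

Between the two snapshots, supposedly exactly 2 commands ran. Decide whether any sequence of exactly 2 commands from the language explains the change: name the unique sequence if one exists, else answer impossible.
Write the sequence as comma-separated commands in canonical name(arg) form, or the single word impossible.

key: order matters: swapping arc(right, 4) and arc(right, 3) lands elsewhere
from: (3, 0) facing W
[1] after arc(right, 4): (-1, 4) facing N
[2] after arc(right, 3): (2, 7) facing E
no rival 2-sequence matches.

arc(right, 4), arc(right, 3)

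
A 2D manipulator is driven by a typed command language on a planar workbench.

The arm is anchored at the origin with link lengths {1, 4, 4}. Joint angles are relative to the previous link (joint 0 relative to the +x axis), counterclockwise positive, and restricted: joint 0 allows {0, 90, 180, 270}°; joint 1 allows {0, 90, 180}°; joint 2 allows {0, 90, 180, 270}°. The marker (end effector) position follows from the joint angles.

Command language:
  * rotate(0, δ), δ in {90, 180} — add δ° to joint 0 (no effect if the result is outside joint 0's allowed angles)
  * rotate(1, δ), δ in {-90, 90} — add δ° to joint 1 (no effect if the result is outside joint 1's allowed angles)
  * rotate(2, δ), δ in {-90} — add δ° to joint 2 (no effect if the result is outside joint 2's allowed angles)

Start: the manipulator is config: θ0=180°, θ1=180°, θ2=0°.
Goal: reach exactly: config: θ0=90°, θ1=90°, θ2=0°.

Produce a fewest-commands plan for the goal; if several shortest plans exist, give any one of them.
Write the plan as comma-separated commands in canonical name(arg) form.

rotate(0, 90), rotate(0, 180), rotate(1, -90)

t0: config: θ0=180°, θ1=180°, θ2=0°
step 1 (rotate(0, 90)): config: θ0=270°, θ1=180°, θ2=0°
step 2 (rotate(0, 180)): config: θ0=90°, θ1=180°, θ2=0°
step 3 (rotate(1, -90)): config: θ0=90°, θ1=90°, θ2=0°
shorter routes all fall short; 3 is best.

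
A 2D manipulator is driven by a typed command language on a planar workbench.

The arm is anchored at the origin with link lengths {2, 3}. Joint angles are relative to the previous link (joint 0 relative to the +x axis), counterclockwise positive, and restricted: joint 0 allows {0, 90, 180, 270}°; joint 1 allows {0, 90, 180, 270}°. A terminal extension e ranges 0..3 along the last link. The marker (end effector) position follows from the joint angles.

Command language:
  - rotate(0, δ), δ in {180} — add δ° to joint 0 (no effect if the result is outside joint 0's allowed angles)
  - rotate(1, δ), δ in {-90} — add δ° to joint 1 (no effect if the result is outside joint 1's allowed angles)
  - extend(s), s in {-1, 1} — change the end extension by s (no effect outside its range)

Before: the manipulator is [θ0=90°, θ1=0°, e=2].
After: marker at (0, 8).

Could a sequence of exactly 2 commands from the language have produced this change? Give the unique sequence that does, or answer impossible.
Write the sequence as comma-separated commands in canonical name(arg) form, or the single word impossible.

extend(1), extend(1)

initial: [θ0=90°, θ1=0°, e=2]
t=1 extend(1) ⇒ [θ0=90°, θ1=0°, e=3]
t=2 extend(1) ⇒ [θ0=90°, θ1=0°, e=3]
all 16 alternatives checked — unique.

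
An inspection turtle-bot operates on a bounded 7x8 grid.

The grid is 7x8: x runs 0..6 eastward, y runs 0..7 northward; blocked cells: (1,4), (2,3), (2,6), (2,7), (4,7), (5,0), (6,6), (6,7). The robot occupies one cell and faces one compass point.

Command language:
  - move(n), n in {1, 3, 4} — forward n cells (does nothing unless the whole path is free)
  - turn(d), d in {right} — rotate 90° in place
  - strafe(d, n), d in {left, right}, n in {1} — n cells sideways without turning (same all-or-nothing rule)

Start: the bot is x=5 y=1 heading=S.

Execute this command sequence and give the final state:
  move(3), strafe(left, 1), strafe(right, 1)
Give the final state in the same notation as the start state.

x=5 y=1 heading=S

t0: x=5 y=1 heading=S
t=1 move(3) ⇒ x=5 y=1 heading=S
t=2 strafe(left, 1) ⇒ x=6 y=1 heading=S
t=3 strafe(right, 1) ⇒ x=5 y=1 heading=S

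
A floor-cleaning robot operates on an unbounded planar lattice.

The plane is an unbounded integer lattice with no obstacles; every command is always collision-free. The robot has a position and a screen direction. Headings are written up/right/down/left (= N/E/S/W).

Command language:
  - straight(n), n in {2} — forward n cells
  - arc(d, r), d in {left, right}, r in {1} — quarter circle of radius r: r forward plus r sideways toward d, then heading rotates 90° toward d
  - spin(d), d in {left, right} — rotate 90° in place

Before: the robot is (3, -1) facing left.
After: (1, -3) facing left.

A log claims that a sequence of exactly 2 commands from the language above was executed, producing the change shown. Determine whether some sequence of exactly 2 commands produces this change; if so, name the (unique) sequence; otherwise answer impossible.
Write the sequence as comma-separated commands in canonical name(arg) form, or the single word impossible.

key: heading stays W — rotations cancel among the 2 commands
begin: (3, -1) facing left
1. arc(left, 1) → (2, -2) facing down
2. arc(right, 1) → (1, -3) facing left
no other 2-command option fits: unique.

arc(left, 1), arc(right, 1)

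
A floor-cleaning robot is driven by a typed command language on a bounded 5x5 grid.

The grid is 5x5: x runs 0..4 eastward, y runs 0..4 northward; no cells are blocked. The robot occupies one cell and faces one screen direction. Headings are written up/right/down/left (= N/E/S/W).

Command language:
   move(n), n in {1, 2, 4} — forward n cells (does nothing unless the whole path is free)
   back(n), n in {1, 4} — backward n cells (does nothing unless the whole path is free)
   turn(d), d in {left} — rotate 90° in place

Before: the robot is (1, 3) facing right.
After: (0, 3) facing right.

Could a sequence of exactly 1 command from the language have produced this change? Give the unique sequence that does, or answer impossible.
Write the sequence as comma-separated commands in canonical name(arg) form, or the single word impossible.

back(1)

key: still facing E — the one step turns nothing
initial: (1, 3) facing right
1. back(1) → (0, 3) facing right
no rival 1-sequence matches.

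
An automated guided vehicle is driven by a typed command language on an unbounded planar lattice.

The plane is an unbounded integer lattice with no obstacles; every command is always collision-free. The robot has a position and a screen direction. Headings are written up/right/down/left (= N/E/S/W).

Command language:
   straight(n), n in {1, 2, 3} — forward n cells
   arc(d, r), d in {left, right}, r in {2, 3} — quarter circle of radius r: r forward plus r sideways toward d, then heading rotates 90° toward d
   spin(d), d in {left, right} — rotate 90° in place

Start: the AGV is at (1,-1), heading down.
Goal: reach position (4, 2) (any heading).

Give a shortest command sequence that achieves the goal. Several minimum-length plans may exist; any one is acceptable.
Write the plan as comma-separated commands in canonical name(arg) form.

initial: at (1,-1), heading down
1. spin(left) → at (1,-1), heading right
2. arc(left, 3) → at (4,2), heading up
nothing shorter than 2 reaches the goal.

spin(left), arc(left, 3)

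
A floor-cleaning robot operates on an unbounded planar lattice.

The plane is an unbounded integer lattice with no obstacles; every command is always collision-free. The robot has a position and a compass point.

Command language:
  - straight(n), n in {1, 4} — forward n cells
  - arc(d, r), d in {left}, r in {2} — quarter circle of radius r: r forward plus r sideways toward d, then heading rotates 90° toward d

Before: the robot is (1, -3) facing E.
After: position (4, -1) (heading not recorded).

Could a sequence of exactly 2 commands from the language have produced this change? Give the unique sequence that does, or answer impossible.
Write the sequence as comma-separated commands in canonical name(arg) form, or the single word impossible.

key: order matters: swapping straight(1) and arc(left, 2) lands elsewhere
from: (1, -3) facing E
[1] after straight(1): (2, -3) facing E
[2] after arc(left, 2): (4, -1) facing N
uniquely the one of 9 2-step routes that fits.

straight(1), arc(left, 2)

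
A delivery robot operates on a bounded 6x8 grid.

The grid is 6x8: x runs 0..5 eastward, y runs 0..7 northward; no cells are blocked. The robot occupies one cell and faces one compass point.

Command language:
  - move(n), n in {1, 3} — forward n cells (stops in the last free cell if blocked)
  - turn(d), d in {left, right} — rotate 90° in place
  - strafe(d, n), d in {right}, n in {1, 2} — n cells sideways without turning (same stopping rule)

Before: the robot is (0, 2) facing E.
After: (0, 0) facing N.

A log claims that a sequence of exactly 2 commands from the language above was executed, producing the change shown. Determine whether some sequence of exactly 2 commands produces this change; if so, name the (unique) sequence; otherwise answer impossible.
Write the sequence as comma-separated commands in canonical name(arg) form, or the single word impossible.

strafe(right, 2), turn(left)

key: cell and facing (now N) both changed — the 2 commands mix motion and turning
initial: (0, 2) facing E
[1] after strafe(right, 2): (0, 0) facing E
[2] after turn(left): (0, 0) facing N
no other 2-command option fits: unique.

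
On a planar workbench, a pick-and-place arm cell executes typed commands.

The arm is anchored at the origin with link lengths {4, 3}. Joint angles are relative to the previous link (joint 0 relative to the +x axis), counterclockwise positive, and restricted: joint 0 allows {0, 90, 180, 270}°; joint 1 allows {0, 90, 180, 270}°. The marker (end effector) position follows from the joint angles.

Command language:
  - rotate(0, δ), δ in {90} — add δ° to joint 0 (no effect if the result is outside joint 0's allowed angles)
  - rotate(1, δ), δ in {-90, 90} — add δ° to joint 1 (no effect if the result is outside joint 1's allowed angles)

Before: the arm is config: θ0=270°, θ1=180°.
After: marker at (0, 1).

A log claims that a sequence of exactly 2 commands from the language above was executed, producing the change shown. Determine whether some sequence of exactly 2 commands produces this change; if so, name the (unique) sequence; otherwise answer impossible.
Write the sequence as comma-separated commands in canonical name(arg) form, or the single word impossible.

t0: config: θ0=270°, θ1=180°
1. rotate(0, 90) → config: θ0=0°, θ1=180°
2. rotate(0, 90) → config: θ0=90°, θ1=180°
uniquely the one of 9 2-step routes that fits.

rotate(0, 90), rotate(0, 90)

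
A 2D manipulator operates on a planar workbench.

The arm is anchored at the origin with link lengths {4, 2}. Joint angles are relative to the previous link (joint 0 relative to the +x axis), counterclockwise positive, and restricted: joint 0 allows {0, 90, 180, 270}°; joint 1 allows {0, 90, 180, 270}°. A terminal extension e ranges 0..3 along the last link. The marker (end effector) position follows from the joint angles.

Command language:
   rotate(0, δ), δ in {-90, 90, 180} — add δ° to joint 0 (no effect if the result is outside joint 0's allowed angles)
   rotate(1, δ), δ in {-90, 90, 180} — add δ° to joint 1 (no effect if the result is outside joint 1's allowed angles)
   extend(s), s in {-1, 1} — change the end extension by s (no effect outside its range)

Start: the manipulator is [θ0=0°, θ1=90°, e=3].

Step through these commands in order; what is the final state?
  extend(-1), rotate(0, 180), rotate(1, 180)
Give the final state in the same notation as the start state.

initial: [θ0=0°, θ1=90°, e=3]
step 1 (extend(-1)): [θ0=0°, θ1=90°, e=2]
step 2 (rotate(0, 180)): [θ0=180°, θ1=90°, e=2]
step 3 (rotate(1, 180)): [θ0=180°, θ1=270°, e=2]

[θ0=180°, θ1=270°, e=2]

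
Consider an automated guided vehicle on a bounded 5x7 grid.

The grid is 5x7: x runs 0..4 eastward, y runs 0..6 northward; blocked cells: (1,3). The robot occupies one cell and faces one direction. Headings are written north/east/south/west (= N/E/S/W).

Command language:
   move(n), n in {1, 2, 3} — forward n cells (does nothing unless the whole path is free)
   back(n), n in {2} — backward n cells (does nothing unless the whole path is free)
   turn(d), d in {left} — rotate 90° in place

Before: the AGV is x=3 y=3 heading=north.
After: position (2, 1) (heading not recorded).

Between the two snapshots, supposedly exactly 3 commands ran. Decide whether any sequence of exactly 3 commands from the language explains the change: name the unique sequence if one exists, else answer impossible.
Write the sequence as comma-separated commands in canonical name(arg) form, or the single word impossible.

back(2), turn(left), move(1)

key: order matters: swapping back(2) and move(1) lands elsewhere
start: x=3 y=3 heading=north
step 1 (back(2)): x=3 y=1 heading=north
step 2 (turn(left)): x=3 y=1 heading=west
step 3 (move(1)): x=2 y=1 heading=west
no rival 3-sequence matches.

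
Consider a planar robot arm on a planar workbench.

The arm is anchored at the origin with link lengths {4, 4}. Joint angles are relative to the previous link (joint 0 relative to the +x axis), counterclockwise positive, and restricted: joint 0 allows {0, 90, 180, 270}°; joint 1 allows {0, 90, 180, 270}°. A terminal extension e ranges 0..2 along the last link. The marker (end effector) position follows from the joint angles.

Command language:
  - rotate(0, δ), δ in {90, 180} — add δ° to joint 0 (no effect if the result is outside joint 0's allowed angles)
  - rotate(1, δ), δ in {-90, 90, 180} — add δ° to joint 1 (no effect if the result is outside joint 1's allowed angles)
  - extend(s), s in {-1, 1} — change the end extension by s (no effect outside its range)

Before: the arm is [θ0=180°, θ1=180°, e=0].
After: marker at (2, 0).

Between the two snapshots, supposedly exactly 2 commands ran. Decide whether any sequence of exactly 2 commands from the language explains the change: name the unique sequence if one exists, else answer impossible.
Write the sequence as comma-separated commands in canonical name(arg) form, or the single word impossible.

start: [θ0=180°, θ1=180°, e=0]
t=1 extend(1) ⇒ [θ0=180°, θ1=180°, e=1]
t=2 extend(1) ⇒ [θ0=180°, θ1=180°, e=2]
no rival 2-sequence matches.

extend(1), extend(1)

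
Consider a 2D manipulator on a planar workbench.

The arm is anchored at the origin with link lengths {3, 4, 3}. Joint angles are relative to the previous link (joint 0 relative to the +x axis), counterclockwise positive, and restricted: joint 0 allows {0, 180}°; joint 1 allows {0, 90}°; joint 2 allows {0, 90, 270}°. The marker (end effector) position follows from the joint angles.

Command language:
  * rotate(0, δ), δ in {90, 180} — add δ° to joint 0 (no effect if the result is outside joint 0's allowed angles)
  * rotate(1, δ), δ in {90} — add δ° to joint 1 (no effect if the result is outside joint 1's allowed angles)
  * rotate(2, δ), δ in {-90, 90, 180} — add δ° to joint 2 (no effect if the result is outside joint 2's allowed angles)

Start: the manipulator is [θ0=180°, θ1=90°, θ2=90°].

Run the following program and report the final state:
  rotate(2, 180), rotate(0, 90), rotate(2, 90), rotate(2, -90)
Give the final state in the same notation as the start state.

t0: [θ0=180°, θ1=90°, θ2=90°]
step 1 (rotate(2, 180)): [θ0=180°, θ1=90°, θ2=270°]
step 2 (rotate(0, 90)): [θ0=180°, θ1=90°, θ2=270°]
step 3 (rotate(2, 90)): [θ0=180°, θ1=90°, θ2=0°]
step 4 (rotate(2, -90)): [θ0=180°, θ1=90°, θ2=270°]

[θ0=180°, θ1=90°, θ2=270°]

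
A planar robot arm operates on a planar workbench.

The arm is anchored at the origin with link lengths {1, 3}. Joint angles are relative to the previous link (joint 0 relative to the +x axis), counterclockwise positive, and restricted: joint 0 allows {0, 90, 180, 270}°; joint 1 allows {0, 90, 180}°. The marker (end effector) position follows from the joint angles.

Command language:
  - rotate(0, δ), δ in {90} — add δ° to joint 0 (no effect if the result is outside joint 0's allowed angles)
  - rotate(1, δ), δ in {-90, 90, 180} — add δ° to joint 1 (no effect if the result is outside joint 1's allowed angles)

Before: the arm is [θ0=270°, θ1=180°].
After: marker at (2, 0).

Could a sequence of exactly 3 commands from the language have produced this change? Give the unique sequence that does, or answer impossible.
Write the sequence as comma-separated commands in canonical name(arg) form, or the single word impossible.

t0: [θ0=270°, θ1=180°]
step 1 (rotate(0, 90)): [θ0=0°, θ1=180°]
step 2 (rotate(0, 90)): [θ0=90°, θ1=180°]
step 3 (rotate(0, 90)): [θ0=180°, θ1=180°]
no other 3-command option fits: unique.

rotate(0, 90), rotate(0, 90), rotate(0, 90)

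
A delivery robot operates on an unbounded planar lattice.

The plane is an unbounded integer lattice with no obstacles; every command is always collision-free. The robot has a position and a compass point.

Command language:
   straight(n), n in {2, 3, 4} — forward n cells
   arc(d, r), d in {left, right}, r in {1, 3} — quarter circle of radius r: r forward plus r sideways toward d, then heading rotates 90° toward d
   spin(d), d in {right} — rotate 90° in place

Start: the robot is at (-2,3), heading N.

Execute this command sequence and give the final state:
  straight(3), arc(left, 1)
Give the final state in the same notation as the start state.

begin: at (-2,3), heading N
t=1 straight(3) ⇒ at (-2,6), heading N
t=2 arc(left, 1) ⇒ at (-3,7), heading W

at (-3,7), heading W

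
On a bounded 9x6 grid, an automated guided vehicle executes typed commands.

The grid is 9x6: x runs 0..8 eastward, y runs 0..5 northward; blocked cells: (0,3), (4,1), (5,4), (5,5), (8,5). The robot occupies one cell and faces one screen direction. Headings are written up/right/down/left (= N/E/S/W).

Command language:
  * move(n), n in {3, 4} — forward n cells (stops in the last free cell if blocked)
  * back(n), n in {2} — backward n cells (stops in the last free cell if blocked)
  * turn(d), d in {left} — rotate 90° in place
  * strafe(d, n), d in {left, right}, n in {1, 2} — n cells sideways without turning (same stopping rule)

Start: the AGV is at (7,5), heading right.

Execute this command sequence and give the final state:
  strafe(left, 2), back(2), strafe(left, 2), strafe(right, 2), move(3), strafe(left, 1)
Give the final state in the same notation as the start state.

at (8,4), heading right

start: at (7,5), heading right
[1] after strafe(left, 2): at (7,5), heading right
[2] after back(2): at (6,5), heading right
[3] after strafe(left, 2): at (6,5), heading right
[4] after strafe(right, 2): at (6,3), heading right
[5] after move(3): at (8,3), heading right
[6] after strafe(left, 1): at (8,4), heading right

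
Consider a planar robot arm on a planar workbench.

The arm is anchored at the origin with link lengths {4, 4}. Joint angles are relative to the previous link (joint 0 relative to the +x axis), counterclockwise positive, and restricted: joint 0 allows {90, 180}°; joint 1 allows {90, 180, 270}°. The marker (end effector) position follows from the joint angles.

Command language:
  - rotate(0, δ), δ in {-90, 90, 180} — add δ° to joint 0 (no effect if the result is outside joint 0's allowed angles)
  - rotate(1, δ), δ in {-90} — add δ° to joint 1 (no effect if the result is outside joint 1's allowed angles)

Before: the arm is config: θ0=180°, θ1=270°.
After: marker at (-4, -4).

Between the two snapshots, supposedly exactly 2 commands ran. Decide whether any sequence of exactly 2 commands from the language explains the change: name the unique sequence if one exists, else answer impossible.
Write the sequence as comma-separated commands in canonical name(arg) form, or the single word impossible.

t0: config: θ0=180°, θ1=270°
t=1 rotate(1, -90) ⇒ config: θ0=180°, θ1=180°
t=2 rotate(1, -90) ⇒ config: θ0=180°, θ1=90°
no other 2-command option fits: unique.

rotate(1, -90), rotate(1, -90)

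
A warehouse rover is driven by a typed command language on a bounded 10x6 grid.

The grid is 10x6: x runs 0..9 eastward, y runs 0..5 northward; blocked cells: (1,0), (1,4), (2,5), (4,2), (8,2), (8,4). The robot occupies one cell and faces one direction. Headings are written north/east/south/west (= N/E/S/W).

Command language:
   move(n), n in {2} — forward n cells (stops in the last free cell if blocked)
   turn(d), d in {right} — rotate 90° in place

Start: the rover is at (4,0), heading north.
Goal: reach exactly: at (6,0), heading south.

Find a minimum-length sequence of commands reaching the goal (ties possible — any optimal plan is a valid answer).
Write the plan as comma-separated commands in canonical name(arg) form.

initial: at (4,0), heading north
step 1 (turn(right)): at (4,0), heading east
step 2 (move(2)): at (6,0), heading east
step 3 (turn(right)): at (6,0), heading south
shorter routes all fall short; 3 is best.

turn(right), move(2), turn(right)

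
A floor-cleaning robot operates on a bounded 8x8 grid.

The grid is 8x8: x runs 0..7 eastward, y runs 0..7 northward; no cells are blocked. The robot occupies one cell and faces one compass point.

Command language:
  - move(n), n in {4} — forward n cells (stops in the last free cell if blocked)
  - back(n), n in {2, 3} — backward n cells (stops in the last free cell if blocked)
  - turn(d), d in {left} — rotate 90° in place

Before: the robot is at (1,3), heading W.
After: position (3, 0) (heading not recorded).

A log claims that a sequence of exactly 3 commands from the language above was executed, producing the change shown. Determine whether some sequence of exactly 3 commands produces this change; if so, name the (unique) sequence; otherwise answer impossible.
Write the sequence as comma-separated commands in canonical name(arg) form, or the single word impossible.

key: running move(4) before back(2) would end elsewhere — order is forced
t0: at (1,3), heading W
t=1 back(2) ⇒ at (3,3), heading W
t=2 turn(left) ⇒ at (3,3), heading S
t=3 move(4) ⇒ at (3,0), heading S
all 64 alternatives checked — unique.

back(2), turn(left), move(4)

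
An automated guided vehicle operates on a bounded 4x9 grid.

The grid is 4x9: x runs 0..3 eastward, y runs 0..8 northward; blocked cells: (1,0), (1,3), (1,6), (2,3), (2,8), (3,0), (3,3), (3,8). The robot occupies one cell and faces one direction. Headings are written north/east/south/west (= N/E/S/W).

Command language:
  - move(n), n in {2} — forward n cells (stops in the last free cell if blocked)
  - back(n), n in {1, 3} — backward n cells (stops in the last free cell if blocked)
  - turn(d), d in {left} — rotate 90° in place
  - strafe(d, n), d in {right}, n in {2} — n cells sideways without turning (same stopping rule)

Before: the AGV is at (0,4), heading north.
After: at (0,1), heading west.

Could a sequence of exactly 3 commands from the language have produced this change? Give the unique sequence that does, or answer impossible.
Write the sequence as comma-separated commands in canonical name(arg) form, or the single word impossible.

back(3), turn(left), move(2)

key: position moved to (0,1) AND the heading swung to W — translation plus rotation needed
start: at (0,4), heading north
[1] after back(3): at (0,1), heading north
[2] after turn(left): at (0,1), heading west
[3] after move(2): at (0,1), heading west
uniquely the one of 125 3-step routes that fits.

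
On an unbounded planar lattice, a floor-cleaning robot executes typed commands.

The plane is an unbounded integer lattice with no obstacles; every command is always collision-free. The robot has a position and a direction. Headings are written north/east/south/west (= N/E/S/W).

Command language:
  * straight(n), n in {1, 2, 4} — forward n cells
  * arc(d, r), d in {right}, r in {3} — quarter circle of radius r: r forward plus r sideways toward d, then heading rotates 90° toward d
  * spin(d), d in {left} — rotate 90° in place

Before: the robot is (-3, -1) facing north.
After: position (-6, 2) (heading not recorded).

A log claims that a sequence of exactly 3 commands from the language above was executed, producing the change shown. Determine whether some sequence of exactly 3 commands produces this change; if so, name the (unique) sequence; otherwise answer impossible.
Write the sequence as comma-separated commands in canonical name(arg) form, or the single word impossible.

initial: (-3, -1) facing north
1. spin(left) → (-3, -1) facing west
2. arc(right, 3) → (-6, 2) facing north
3. spin(left) → (-6, 2) facing west
no other 3-command option fits: unique.

spin(left), arc(right, 3), spin(left)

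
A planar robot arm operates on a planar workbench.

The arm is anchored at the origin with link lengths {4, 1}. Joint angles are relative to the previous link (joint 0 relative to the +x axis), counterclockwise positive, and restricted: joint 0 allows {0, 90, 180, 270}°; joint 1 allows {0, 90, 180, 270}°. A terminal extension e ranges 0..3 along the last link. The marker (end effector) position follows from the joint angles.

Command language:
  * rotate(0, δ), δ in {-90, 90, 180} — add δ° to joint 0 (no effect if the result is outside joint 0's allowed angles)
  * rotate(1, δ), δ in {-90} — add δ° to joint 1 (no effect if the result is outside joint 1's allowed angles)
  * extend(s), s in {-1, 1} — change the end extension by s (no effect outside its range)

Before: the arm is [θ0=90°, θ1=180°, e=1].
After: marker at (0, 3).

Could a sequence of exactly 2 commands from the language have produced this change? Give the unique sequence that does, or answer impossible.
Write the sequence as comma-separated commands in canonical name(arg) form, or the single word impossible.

extend(-1), extend(-1)

from: [θ0=90°, θ1=180°, e=1]
step 1 (extend(-1)): [θ0=90°, θ1=180°, e=0]
step 2 (extend(-1)): [θ0=90°, θ1=180°, e=0]
no rival 2-sequence matches.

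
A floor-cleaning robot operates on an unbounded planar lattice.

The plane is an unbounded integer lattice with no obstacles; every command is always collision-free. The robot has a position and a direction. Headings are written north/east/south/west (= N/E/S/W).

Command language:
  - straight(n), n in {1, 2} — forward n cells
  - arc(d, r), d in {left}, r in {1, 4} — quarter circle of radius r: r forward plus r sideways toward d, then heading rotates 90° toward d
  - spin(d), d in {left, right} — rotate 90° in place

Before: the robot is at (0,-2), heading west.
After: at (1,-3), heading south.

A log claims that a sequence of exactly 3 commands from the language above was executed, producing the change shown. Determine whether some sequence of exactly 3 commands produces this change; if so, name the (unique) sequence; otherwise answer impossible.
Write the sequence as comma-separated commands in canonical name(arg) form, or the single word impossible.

key: running spin(right) before spin(left) would end elsewhere — order is forced
start: at (0,-2), heading west
[1] after spin(left): at (0,-2), heading south
[2] after arc(left, 1): at (1,-3), heading east
[3] after spin(right): at (1,-3), heading south
all 216 alternatives checked — unique.

spin(left), arc(left, 1), spin(right)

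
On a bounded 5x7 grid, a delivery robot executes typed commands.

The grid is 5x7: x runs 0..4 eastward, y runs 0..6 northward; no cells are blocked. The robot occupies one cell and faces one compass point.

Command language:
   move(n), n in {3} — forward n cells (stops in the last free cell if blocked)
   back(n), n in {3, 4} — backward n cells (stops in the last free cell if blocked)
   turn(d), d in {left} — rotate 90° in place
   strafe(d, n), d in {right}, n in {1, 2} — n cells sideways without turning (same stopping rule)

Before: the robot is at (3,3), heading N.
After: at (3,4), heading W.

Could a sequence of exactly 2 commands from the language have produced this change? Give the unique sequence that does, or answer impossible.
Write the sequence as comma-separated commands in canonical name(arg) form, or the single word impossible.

key: position moved to (3,4) AND the heading swung to W — translation plus rotation needed
initial: at (3,3), heading N
step 1 (turn(left)): at (3,3), heading W
step 2 (strafe(right, 1)): at (3,4), heading W
uniquely the one of 36 2-step routes that fits.

turn(left), strafe(right, 1)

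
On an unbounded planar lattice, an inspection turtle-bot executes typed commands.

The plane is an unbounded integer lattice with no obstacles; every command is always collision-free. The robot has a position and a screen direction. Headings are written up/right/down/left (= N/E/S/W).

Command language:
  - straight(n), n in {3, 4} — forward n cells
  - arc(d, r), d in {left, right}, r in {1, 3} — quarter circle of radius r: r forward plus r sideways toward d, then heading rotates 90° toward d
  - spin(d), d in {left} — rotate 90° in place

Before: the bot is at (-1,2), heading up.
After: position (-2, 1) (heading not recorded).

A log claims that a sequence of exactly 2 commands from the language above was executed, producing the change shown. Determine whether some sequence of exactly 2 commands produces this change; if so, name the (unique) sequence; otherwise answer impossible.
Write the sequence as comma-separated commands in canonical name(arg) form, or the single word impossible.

key: running arc(left, 1) before spin(left) would end elsewhere — order is forced
initial: at (-1,2), heading up
1. spin(left) → at (-1,2), heading left
2. arc(left, 1) → at (-2,1), heading down
no rival 2-sequence matches.

spin(left), arc(left, 1)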